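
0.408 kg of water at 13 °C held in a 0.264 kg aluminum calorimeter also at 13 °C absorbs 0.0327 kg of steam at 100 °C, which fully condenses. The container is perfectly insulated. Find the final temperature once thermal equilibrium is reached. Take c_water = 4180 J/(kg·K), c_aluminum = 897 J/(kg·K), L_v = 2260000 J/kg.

Energy balance with sensible and latent terms:
steam→water at 100 °C releases m L_v = 0.0327·2260000 = 73902
  condensed water 100 °C→T: 136.69(T − 100)
  water warms: 0.408·4180·(T − 13) = 1705.4(T − 13)
  cup: 236.81(T − 13)
2078.9 T = 73902 + 13669 + 25249 = 112820
T ≈ 54.27 °C (< 100 °C, so full condensation is consistent).

T_f ≈ 54.3 °C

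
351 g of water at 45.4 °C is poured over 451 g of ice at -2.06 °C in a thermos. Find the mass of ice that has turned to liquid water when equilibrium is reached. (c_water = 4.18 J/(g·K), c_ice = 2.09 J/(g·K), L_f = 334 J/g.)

m_melted ≈ 194 g

Water can give up m c ΔT = 351×4.18×45.4 = 66610 J before reaching 0 °C.
Of that, 451×2.09×2.06 = 1941.7 J goes to bring the ice to 0 °C, leaving 64668 J.
To melt every bit of ice: 451×334 = 150634 J.
Since 64668 < 150634 J, not all the ice melts; equilibrium is at 0 °C.
m_melt = 64668 / L_f = 193.6 g.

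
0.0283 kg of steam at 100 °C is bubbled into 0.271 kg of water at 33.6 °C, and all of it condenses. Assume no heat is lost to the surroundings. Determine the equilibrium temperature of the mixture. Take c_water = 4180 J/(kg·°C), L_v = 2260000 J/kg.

Conservation of energy gives ΣQ = 0:
latent heat released on condensation: 0.0283·2260000 = 63958; condensed water 100 °C→T: 118.29(T − 100); original water: 1132.8(T − 33.6)
1251.1 T = 63958 + 11829 + 38061 = 113849
T ≈ 91.00 °C (< 100 °C, so full condensation is consistent).

T_f ≈ 91.0 °C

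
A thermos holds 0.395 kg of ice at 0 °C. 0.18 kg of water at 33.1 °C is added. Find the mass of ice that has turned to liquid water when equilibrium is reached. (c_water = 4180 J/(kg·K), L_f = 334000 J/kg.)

m_melted ≈ 0.0746 kg

Cooling the water to 0 °C releases 0.18·4180·33.1 = 24904 J.
Fully melting the ice requires m_ice L_f = 0.395·334000 = 131930 J.
24904 J < 131930 J, so only part of the ice melts and the system sits at 0 °C.
m_melted·334000 = 24904  ⇒  m_melted ≈ 0.07456 kg.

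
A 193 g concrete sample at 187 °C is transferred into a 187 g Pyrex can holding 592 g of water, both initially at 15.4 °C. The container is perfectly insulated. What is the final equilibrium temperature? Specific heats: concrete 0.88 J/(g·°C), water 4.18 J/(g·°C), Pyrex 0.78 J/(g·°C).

Energy conservation, ΣQ = 0:
193·0.88·(T − 187) + 592·4.18·(T − 15.4) + 187·0.78·(T − 15.4) = 0
2790.3 T = 72115
T ≈ 25.85 °C

T_f ≈ 25.8 °C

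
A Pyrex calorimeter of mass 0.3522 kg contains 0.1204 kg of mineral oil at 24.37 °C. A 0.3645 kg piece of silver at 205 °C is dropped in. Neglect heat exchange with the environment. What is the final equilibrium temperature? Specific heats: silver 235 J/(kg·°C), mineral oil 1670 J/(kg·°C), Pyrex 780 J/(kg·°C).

Energy conservation, ΣQ = 0:
0.3645·235·(T − 205) + 0.1204·1670·(T − 24.37) + 0.3522·780·(T − 24.37) = 0
85.66(T − 205) + 201.07(T − 24.37) + 274.72(T − 24.37) = 0
(85.66 + 201.07 + 274.72) T = 85.66·205 + 201.07·24.37 + 274.72·24.37
T = 29155 / 561.44 = 51.9 °C

T_f ≈ 51.9 °C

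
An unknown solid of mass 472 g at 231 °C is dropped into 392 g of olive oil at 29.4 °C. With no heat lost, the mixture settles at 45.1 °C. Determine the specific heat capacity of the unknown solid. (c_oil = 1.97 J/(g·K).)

c ≈ 0.138 J/(g·K)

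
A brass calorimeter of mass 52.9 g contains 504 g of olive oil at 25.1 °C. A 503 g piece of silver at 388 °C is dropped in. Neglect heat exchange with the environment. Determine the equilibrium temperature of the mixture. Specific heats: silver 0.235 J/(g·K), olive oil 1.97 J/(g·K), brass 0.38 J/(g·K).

T_f ≈ 63.0 °C

Conservation of energy gives ΣQ = 0:
503·0.235·(T − 388) + 504·1.97·(T − 25.1) + 52.9·0.38·(T − 25.1) = 0
1131.2 T = 71289
T ≈ 63.02 °C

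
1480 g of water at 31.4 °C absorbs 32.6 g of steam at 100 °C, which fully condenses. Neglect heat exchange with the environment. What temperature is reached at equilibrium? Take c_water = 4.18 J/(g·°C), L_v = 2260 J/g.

T_f ≈ 44.5 °C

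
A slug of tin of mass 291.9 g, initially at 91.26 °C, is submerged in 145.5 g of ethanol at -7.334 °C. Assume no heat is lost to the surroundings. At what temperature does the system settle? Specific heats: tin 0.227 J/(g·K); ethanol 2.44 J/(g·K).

T_f = Σ m_i c_i T_i / Σ m_i c_i:
T_f = (66.26×91.26 + 355.02×(-7.334)) / (66.26 + 355.02)
    = 3443.3 / 421.28 ≈ 8.17 °C

T_f ≈ 8.2 °C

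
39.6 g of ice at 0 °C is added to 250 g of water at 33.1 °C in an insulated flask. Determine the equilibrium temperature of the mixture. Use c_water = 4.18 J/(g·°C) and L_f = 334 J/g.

T_f ≈ 17.6 °C

Net heat exchanged in the isolated system is zero:
latent heat to melt: 39.6×334 = 13226
  warm the meltwater: 165.53 T
  water cools: 250×4.18×(T − 33.1) = 1045(T − 33.1)
1210.5 T = 34590 − 13226 = 21363
T ≈ 17.65 °C. Since T > 0 °C, the all-ice-melts assumption holds.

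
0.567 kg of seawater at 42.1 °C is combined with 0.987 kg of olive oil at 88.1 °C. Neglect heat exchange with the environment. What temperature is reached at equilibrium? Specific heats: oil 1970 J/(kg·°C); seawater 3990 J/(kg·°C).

Let T be the final temperature. ΣQ_i = 0:
0.987·1970·(T − 88.1) + 0.567·3990·(T − 42.1) = 0
4206.7 T = 266545
T = 266545 / 4206.7 = 63.4 °C

T_f ≈ 63.4 °C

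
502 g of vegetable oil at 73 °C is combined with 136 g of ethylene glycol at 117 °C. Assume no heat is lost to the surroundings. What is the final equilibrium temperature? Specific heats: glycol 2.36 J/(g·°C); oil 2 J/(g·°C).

T_f = Σ m_i c_i T_i / Σ m_i c_i:
T_f = (320.96*117 + 1004*73) / (320.96 + 1004)
    = 110844 / 1325 ≈ 83.66 °C

T_f ≈ 83.7 °C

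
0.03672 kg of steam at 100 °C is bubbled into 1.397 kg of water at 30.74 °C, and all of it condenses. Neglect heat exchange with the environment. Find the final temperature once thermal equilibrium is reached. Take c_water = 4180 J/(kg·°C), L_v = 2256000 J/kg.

T_f ≈ 46.3 °C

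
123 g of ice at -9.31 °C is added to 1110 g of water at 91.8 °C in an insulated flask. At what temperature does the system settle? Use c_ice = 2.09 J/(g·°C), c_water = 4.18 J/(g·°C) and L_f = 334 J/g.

T_f ≈ 74.2 °C

Setting the total heat transfer to zero:
ice -9.31→0 °C: 123×2.09×9.31 = 2393.3; fusion: m_ice L_f = 123×334 = 41082; meltwater 0→T: 123×4.18×T = 514.14 T; water: 4639.8(T − 91.8)
5153.9 T = 425934 − 43475 = 382458
T ≈ 74.21 °C. Since T > 0 °C, the all-ice-melts assumption holds.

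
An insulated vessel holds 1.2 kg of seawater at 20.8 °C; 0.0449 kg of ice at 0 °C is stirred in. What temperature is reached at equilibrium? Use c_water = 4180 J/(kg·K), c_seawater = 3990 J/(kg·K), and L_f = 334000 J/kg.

Setting the total heat transfer to zero:
latent heat to melt: 0.0449·334000 = 14997; meltwater 0→T: 0.0449·4180·T = 187.68 T; seawater cools: 1.2·3990·(T − 20.8) = 4788(T − 20.8)
4975.7 T = 99590 − 14997 = 84594
T ≈ 17.00 °C — above 0 °C, consistent with complete melting.

T_f ≈ 17.0 °C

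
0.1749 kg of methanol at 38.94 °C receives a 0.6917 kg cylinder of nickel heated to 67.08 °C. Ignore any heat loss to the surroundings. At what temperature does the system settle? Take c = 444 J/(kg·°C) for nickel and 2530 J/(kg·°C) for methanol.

T_f = Σ m_i c_i T_i / Σ m_i c_i:
T_f = (307.11×67.08 + 442.5×38.94) / (307.11 + 442.5)
    = 37832 / 749.61 ≈ 50.47 °C

T_f ≈ 50.5 °C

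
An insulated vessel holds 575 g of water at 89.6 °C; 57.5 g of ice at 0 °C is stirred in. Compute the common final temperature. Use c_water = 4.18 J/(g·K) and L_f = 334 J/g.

T_f ≈ 74.2 °C

Setting the total heat transfer to zero:
melt ice: 57.5·334 = 19205; meltwater 0→T: 57.5·4.18·T = 240.35 T; water cools: 575·4.18·(T − 89.6) = 2403.5(T − 89.6)
2643.8 T = 215354 − 19205 = 196149
T ≈ 74.19 °C — above 0 °C, consistent with complete melting.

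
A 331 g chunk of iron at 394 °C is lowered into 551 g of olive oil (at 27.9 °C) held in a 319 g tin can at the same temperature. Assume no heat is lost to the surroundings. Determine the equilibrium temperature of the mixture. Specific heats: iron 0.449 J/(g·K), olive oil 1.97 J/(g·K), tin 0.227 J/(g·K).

Taking heat into each body as positive, Σ m c ΔT = 0:
331×0.449×(T − 394) + 551×1.97×(T − 27.9) + 319×0.227×(T − 27.9) = 0
1306.5 T = 90861
T ≈ 69.55 °C

T_f ≈ 69.5 °C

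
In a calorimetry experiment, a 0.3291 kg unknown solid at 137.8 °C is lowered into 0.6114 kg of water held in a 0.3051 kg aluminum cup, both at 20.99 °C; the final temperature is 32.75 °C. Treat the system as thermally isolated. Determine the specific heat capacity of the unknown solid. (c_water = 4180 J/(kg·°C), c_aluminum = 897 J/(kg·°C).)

c ≈ 962 J/(kg·°C)

Taking heat into each body as positive, Σ m c ΔT = 0:
0.3291×c×(32.75 − 137.8) + 0.6114×4180×(32.75 − 20.99) + 0.3051×897×(32.75 − 20.99) = 0
-34.57 c = -33273
c = -33273/-34.57 ≈ 962.4 J/(kg·°C)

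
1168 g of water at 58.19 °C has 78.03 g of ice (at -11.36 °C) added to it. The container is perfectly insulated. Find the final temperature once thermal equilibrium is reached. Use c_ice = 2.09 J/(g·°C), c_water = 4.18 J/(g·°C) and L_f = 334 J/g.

Heat gained plus heat lost sum to zero:
ice -11.36→0 °C: 78.03·2.09·11.36 = 1852.6; fusion: m_ice L_f = 78.03·334 = 26062; meltwater 0→T: 78.03·4.18·T = 326.17 T; water cools: 1168·4.18·(T − 58.19) = 4882.2(T − 58.19)
5208.4 T = 284098 − 27915 = 256183
T ≈ 49.19 °C. Since T > 0 °C, the all-ice-melts assumption holds.

T_f ≈ 49.2 °C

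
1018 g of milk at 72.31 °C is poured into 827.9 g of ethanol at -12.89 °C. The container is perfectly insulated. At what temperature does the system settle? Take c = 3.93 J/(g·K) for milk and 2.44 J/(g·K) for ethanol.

T_f ≈ 43.7 °C

Taking heat into each body as positive, Σ m c ΔT = 0:
1018×3.93×(T − 72.31) + 827.9×2.44×(T − (-12.89)) = 0
4000.7(T − 72.31) + 2020.1(T − (-12.89)) = 0
(4000.7 + 2020.1) T = 4000.7×72.31 + 2020.1×(-12.89)
T ≈ 43.72 °C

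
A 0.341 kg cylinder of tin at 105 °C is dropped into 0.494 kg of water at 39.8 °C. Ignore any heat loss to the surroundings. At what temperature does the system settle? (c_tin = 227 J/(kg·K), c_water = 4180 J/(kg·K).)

T_f ≈ 42.2 °C

T_f is the heat-capacity-weighted average of the initial temperatures:
T_f = (77.41·105 + 2064.9·39.8) / (77.41 + 2064.9)
    = 90312 / 2142.3 ≈ 42.16 °C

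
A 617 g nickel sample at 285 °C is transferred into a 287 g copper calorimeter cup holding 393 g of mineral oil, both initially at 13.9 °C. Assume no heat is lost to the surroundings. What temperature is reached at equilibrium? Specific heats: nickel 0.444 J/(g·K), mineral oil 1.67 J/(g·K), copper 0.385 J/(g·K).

Energy conservation, ΣQ = 0:
617·0.444·(T − 285) + 393·1.67·(T − 13.9) + 287·0.385·(T − 13.9) = 0
273.95(T − 285) + 656.31(T − 13.9) + 110.5(T − 13.9) = 0
1040.8 T = 88734
T ≈ 85.26 °C

T_f ≈ 85.3 °C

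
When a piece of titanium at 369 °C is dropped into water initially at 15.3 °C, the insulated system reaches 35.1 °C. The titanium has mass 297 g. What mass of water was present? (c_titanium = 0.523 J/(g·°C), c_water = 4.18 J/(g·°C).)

m ≈ 627 g

Net heat exchanged in the isolated system is zero:
297·0.523·(35.1 − 369) + m·4.18·(35.1 − 15.3) = 0
82.76 m = 51865
m = 51865/82.76 ≈ 626.7 g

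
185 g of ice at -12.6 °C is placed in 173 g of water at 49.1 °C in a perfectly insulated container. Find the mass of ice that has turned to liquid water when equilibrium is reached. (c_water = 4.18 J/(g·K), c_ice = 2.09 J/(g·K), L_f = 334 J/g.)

m_melted ≈ 91.7 g

Heat available from the water dropping to 0 °C: 173×4.18×49.1 = 35506 J.
Warming the ice to 0 °C takes 185×2.09×12.6 = 4871.8 J, leaving 30634 J for melting.
Fully melting the ice requires m_ice L_f = 185×334 = 61790 J.
That's not enough to melt it all — equilibrium is at 0 °C with ice remaining.
m_melted×334 = 30634  ⇒  m_melted ≈ 91.72 g.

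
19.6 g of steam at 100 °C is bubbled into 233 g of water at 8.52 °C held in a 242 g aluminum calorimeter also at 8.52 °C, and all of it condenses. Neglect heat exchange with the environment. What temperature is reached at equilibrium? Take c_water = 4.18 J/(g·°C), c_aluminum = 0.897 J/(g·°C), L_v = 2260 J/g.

T_f ≈ 49.2 °C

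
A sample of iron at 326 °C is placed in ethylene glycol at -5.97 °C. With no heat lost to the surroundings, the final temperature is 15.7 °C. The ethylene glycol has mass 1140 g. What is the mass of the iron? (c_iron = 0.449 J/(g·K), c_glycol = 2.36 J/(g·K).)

|Q_iron| = |Q_glycol|:
m·0.449·(326 − 15.7) = 1140·2.36·(15.7 − (-5.97))
139.32 m = 58301  ⇒  m ≈ 418.5 g

m ≈ 418 g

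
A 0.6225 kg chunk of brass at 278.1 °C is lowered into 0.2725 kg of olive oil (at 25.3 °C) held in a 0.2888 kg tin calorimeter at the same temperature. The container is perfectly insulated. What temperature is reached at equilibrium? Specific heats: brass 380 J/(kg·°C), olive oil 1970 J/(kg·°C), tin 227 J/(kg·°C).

T_f ≈ 96.6 °C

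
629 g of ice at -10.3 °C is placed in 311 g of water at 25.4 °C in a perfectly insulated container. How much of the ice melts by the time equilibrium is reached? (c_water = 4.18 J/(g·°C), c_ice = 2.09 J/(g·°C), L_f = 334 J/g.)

m_melted ≈ 58.3 g

Water can give up m c ΔT = 311·4.18·25.4 = 33019 J before reaching 0 °C.
Warming the ice to 0 °C takes 629·2.09·10.3 = 13540 J, leaving 19479 J for melting.
To melt every bit of ice: 629·334 = 210086 J.
Since 19479 < 210086 J, not all the ice melts; equilibrium is at 0 °C.
Mass melted = 19479/334 ≈ 58.32 g.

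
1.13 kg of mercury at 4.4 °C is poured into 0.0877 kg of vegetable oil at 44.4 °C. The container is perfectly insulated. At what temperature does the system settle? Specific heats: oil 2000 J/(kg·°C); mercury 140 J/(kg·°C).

T_f ≈ 25.4 °C

Conservation of energy gives ΣQ = 0:
0.0877*2000*(T − 44.4) + 1.13*140*(T − 4.4) = 0
175.4(T − 44.4) + 158.2(T − 4.4) = 0
333.6 T = 8483.8
T = 8483.8 / 333.6 = 25.4 °C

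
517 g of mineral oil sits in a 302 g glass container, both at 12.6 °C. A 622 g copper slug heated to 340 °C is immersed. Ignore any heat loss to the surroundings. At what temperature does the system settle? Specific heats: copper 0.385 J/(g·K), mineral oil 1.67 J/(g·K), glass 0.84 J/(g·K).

T_f ≈ 70.4 °C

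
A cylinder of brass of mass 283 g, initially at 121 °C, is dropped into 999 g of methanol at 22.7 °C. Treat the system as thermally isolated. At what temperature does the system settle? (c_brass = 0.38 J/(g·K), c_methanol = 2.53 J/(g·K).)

T_f ≈ 26.7 °C

Heat gained plus heat lost sum to zero:
283·0.38·(T − 121) + 999·2.53·(T − 22.7) = 0
107.54(T − 121) + 2527.5(T − 22.7) = 0
2635 T = 70386
T ≈ 26.71 °C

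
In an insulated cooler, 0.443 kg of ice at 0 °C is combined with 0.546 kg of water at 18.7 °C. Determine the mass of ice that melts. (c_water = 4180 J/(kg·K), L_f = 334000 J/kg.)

m_melted ≈ 0.128 kg

Heat available from the water dropping to 0 °C: 0.546·4180·18.7 = 42679 J.
To melt every bit of ice: 0.443·334000 = 147962 J.
42679 J < 147962 J, so only part of the ice melts and the system sits at 0 °C.
m_melt = 42679 / L_f = 0.1278 kg.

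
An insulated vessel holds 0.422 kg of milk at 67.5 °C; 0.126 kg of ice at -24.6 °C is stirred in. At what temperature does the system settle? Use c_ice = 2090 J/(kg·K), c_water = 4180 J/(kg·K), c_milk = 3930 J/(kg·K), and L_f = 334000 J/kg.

T_f ≈ 29.0 °C

Taking heat into each body as positive, Σ m c ΔT = 0:
warm ice to 0 °C: 0.126×2090×(0 − (-24.6)) = 6478.2
  latent heat to melt: 0.126×334000 = 42084
  meltwater 0→T: 0.126×4180×T = 526.68 T
  milk cools: 0.422×3930×(T − 67.5) = 1658.5(T − 67.5)
2185.1 T = 111946 − 48562 = 63384
T ≈ 29.01 °C. Since T > 0 °C, the all-ice-melts assumption holds.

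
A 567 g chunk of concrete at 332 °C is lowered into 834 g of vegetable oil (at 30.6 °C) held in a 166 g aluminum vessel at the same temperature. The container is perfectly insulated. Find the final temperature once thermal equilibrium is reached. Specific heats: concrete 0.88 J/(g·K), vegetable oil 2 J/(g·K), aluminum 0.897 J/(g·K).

T_f ≈ 95.5 °C

Setting the total heat transfer to zero:
567*0.88*(T − 332) + 834*2*(T − 30.6) + 166*0.897*(T − 30.6) = 0
(498.96 + 1668 + 148.9) T = 498.96*332 + 1668*30.6 + 148.9*30.6
T = 221252 / 2315.9 = 95.5 °C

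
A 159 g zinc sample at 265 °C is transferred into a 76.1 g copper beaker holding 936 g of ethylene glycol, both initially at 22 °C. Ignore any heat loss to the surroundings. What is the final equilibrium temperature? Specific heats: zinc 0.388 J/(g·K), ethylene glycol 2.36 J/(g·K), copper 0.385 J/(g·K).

Net heat exchanged in the isolated system is zero:
159×0.388×(T − 265) + 936×2.36×(T − 22) + 76.1×0.385×(T − 22) = 0
61.69(T − 265) + 2209(T − 22) + 29.3(T − 22) = 0
2300 T = 65590
T = 65590/2300 ≈ 28.52 °C

T_f ≈ 28.5 °C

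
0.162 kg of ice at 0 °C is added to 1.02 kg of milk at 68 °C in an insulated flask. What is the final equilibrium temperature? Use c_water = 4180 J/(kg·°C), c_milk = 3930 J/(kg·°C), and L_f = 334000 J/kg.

T_f ≈ 46.6 °C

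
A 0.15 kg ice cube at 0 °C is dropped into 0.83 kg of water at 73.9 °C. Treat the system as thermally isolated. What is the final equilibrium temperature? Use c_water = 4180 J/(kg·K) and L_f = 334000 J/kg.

Conservation of energy gives ΣQ = 0:
fusion: m_ice L_f = 0.15×334000 = 50100; meltwater 0→T: 0.15×4180×T = 627 T; water: 3469.4(T − 73.9)
4096.4 T = 256389 − 50100 = 206289
T ≈ 50.36 °C. Since T > 0 °C, the all-ice-melts assumption holds.

T_f ≈ 50.4 °C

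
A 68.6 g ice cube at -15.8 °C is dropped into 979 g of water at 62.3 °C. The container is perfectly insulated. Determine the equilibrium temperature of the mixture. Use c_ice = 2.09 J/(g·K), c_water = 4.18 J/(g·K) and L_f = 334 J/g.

T_f ≈ 52.5 °C

Energy conservation, ΣQ = 0:
ice -15.8→0 °C: 68.6×2.09×15.8 = 2265.3
  latent heat to melt: 68.6×334 = 22912
  meltwater 0→T: 68.6×4.18×T = 286.75 T
  water cools: 979×4.18×(T − 62.3) = 4092.2(T − 62.3)
4379 T = 254945 − 25178 = 229768
T ≈ 52.47 °C. Since T > 0 °C, the all-ice-melts assumption holds.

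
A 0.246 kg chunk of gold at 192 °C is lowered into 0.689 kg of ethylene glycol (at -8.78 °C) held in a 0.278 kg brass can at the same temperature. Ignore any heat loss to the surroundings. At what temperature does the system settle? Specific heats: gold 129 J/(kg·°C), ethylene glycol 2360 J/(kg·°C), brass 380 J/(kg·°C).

T_f ≈ -5.2 °C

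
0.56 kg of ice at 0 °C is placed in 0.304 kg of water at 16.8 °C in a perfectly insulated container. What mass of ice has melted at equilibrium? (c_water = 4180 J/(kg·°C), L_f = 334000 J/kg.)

Heat available from the water dropping to 0 °C: 0.304×4180×16.8 = 21348 J.
Melting all 0.56 kg of ice would need 0.56×334000 = 187040 J.
Since 21348 < 187040 J, not all the ice melts; equilibrium is at 0 °C.
m_melt = 21348 / L_f = 0.06392 kg.

m_melted ≈ 0.0639 kg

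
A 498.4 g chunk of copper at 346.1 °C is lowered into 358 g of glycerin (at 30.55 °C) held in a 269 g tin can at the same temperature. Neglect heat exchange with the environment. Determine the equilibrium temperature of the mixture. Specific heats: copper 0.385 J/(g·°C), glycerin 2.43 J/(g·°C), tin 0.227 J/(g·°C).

T_f ≈ 84.5 °C

Net heat exchanged in the isolated system is zero:
498.4×0.385×(T − 346.1) + 358×2.43×(T − 30.55) + 269×0.227×(T − 30.55) = 0
(191.88 + 869.94 + 61.06) T = 191.88×346.1 + 869.94×30.55 + 61.06×30.55
T = 94853 / 1122.9 = 84.5 °C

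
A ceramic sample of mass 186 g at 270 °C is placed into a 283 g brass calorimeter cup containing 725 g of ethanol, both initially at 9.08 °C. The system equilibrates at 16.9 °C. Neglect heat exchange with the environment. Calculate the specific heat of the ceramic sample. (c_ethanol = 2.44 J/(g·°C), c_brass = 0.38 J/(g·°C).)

Net heat exchanged in the isolated system is zero:
186·c·(16.9 − 270) + 725·2.44·(16.9 − 9.08) + 283·0.38·(16.9 − 9.08) = 0
-47077 c = -14675
c = -14675/-47077 ≈ 0.3117 J/(g·°C)

c ≈ 0.312 J/(g·°C)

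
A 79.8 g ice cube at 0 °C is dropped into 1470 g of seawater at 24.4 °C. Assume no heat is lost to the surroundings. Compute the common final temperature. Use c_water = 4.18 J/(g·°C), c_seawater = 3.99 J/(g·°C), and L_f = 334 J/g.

Energy balance with sensible and latent terms:
latent heat to melt: 79.8·334 = 26653; warm the meltwater: 333.56 T; seawater: 5865.3(T − 24.4)
6198.9 T = 143113 − 26653 = 116460
T ≈ 18.79 °C — above 0 °C, consistent with complete melting.

T_f ≈ 18.8 °C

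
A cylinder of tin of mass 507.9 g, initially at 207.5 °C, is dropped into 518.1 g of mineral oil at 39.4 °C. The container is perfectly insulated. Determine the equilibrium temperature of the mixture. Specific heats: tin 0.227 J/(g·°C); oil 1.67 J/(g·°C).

Setting the total heat transfer to zero:
507.9·0.227·(T − 207.5) + 518.1·1.67·(T − 39.4) = 0
115.29(T − 207.5) + 865.23(T − 39.4) = 0
980.52 T = 58013
T = 58013/980.52 ≈ 59.17 °C

T_f ≈ 59.2 °C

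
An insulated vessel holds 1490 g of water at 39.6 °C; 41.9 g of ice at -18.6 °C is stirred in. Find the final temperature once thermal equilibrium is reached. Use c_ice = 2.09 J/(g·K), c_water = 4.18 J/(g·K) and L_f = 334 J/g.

T_f ≈ 36.1 °C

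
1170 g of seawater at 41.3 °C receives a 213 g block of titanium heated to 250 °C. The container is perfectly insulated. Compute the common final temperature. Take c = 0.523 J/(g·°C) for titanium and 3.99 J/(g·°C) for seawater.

Set heat shed by the hot body equal to heat absorbed by the cold body:
213×0.523×(250 − T) = 1170×3.99×(T − 41.3)
111.4(250 − T) = 4668.3(T − 41.3)
4779.7 T = 220651  ⇒  T ≈ 46.16 °C

T_f ≈ 46.2 °C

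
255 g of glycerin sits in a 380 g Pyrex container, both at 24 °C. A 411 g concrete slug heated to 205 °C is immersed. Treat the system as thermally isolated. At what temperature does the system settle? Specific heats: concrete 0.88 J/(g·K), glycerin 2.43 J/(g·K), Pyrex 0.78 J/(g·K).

T_f ≈ 75.2 °C

Net heat exchanged in the isolated system is zero:
411·0.88·(T − 205) + 255·2.43·(T − 24) + 380·0.78·(T − 24) = 0
1277.7 T = 96130
T ≈ 75.23 °C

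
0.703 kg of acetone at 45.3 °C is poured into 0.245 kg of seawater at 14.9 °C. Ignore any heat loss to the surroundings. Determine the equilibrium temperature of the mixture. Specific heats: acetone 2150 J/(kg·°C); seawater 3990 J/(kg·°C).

Heat lost by the acetone equals heat gained by the seawater:
0.703×2150×(45.3 − T) = 0.245×3990×(T − 14.9)
1511.4(45.3 − T) = 977.55(T − 14.9)
2489 T = 83034  ⇒  T ≈ 33.36 °C

T_f ≈ 33.4 °C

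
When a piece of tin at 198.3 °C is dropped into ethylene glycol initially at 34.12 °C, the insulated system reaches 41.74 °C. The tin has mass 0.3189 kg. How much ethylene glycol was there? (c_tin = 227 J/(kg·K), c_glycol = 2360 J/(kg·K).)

|Q_tin| = |Q_glycol|:
0.3189·227·(198.3 − 41.74) = m·2360·(41.74 − 34.12)
17983 m = 11333  ⇒  m ≈ 0.6302 kg

m ≈ 0.63 kg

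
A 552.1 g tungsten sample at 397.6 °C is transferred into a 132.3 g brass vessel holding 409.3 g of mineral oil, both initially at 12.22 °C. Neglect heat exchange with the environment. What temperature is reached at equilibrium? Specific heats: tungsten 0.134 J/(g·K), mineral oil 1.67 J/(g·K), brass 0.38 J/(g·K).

Net heat exchanged in the isolated system is zero:
552.1*0.134*(T − 397.6) + 409.3*1.67*(T − 12.22) + 132.3*0.38*(T − 12.22) = 0
73.98(T − 397.6) + 683.53(T − 12.22) + 50.27(T − 12.22) = 0
807.79 T = 38382
T = 38382 / 807.79 = 47.5 °C

T_f ≈ 47.5 °C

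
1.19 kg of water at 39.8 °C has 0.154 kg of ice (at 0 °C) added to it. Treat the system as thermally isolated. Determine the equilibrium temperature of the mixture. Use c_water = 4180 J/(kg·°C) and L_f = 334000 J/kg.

Net heat exchanged in the isolated system is zero:
latent heat to melt: 0.154×334000 = 51436
  meltwater 0→T: 0.154×4180×T = 643.72 T
  water cools: 1.19×4180×(T − 39.8) = 4974.2(T − 39.8)
5617.9 T = 197973 − 51436 = 146537
T ≈ 26.08 °C (positive, so assuming full melt was valid).

T_f ≈ 26.1 °C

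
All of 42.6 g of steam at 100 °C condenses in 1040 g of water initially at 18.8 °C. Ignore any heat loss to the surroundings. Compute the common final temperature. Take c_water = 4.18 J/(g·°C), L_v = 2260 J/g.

T_f ≈ 43.3 °C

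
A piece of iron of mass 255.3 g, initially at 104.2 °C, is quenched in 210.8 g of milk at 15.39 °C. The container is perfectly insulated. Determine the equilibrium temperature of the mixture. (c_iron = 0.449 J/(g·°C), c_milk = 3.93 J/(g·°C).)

T_f ≈ 26.2 °C

T_f is the heat-capacity-weighted average of the initial temperatures:
T_f = (114.63×104.2 + 828.44×15.39) / (114.63 + 828.44)
    = 24694 / 943.07 ≈ 26.18 °C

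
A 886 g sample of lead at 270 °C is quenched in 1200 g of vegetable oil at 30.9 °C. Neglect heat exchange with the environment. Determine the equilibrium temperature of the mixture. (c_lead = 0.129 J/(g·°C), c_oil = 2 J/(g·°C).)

T_f ≈ 41.8 °C

Heat lost by the lead equals heat gained by the oil:
886×0.129×(270 − T) = 1200×2×(T − 30.9)
114.29(270 − T) = 2400(T − 30.9)
2514.3 T = 105019  ⇒  T ≈ 41.77 °C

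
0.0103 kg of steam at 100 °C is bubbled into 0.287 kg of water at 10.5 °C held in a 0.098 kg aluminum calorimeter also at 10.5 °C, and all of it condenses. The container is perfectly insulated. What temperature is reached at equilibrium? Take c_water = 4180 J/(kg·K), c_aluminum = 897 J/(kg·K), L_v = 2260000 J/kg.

Setting the total heat transfer to zero:
latent heat released on condensation: 0.0103×2260000 = 23278
  condensed water 100 °C→T: 43.05(T − 100)
  original water: 1199.7(T − 10.5)
  cup: 87.91(T − 10.5)
1330.6 T = 23278 + 4305.4 + 13519 = 41103
T ≈ 30.89 °C (< 100 °C, so full condensation is consistent).

T_f ≈ 30.9 °C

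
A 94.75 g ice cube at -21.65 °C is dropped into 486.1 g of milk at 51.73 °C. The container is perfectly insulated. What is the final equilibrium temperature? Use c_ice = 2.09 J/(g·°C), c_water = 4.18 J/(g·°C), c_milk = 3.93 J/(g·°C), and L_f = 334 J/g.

Energy balance with sensible and latent terms:
warm ice to 0 °C: 94.75·2.09·(0 − (-21.65)) = 4287.3; latent heat to melt: 94.75·334 = 31646; warm the meltwater: 396.05 T; milk cools: 486.1·3.93·(T − 51.73) = 1910.4(T − 51.73)
2306.4 T = 98824 − 35934 = 62890
T ≈ 27.27 °C. Since T > 0 °C, the all-ice-melts assumption holds.

T_f ≈ 27.3 °C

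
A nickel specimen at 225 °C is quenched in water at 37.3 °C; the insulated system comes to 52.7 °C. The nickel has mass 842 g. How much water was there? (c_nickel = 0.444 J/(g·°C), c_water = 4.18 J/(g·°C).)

m ≈ 1000 g

Heat lost by the nickel = heat gained by the water:
842×0.444×(225 − 52.7) = m×4.18×(52.7 − 37.3)
64.37 m = 64414  ⇒  m ≈ 1001 g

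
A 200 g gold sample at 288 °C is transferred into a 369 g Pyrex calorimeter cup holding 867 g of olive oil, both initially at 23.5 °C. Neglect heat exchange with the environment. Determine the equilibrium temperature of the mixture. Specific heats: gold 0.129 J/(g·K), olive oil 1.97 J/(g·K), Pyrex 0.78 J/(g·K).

Net heat exchanged in the isolated system is zero:
200·0.129·(T − 288) + 867·1.97·(T − 23.5) + 369·0.78·(T − 23.5) = 0
2021.6 T = 54332
T = 54332 / 2021.6 = 26.9 °C

T_f ≈ 26.9 °C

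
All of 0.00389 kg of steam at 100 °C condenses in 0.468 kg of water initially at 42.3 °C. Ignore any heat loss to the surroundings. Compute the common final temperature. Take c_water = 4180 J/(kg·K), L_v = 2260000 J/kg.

Conservation of energy gives ΣQ = 0:
steam→water at 100 °C releases m L_v = 0.00389×2260000 = 8791.4
  condensate cools 100→T: 0.00389×4180×(T − 100) = 16.26(T − 100)
  water warms: 0.468×4180×(T − 42.3) = 1956.2(T − 42.3)
1972.5 T = 8791.4 + 1626 + 82749 = 93166
T ≈ 47.23 °C, under the boiling point, so the assumption holds.

T_f ≈ 47.2 °C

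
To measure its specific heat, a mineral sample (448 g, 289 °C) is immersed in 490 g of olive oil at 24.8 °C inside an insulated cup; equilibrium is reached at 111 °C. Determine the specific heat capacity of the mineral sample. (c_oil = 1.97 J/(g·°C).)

c ≈ 1.04 J/(g·°C)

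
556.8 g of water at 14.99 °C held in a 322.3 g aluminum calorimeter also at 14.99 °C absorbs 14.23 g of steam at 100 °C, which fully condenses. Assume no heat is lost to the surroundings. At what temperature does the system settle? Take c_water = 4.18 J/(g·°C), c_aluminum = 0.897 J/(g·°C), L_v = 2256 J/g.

T_f ≈ 28.9 °C

Sum of m c ΔT and latent-heat terms is zero:
condense steam: −14.23×2256 = −32103; condensate cools 100→T: 14.23×4.18×(T − 100) = 59.48(T − 100); water warms: 556.8×4.18×(T − 14.99) = 2327.4(T − 14.99); aluminum cup: 322.3×0.897×(T − 14.99) = 289.1(T − 14.99)
2676 T = 32103 + 5948.1 + 39222 = 77273
T ≈ 28.88 °C — below 100 °C, confirming all the steam condensed.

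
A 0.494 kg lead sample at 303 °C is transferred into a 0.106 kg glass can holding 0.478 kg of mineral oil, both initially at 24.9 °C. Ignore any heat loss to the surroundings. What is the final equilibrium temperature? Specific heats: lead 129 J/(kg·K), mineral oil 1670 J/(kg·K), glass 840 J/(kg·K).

Heat gained plus heat lost sum to zero:
0.494·129·(T − 303) + 0.478·1670·(T − 24.9) + 0.106·840·(T − 24.9) = 0
63.73(T − 303) + 798.26(T − 24.9) + 89.04(T − 24.9) = 0
(63.73 + 798.26 + 89.04) T = 63.73·303 + 798.26·24.9 + 89.04·24.9
T = 41403 / 951.03 = 43.5 °C

T_f ≈ 43.5 °C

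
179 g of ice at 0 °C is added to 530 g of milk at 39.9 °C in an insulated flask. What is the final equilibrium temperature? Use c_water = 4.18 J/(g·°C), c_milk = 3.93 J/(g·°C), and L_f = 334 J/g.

T_f ≈ 8.2 °C

Sum of m c ΔT and latent-heat terms is zero:
fusion: m_ice L_f = 179×334 = 59786
  warm the meltwater: 748.22 T
  milk cools: 530×3.93×(T − 39.9) = 2082.9(T − 39.9)
2831.1 T = 83108 − 59786 = 23322
T ≈ 8.24 °C — above 0 °C, consistent with complete melting.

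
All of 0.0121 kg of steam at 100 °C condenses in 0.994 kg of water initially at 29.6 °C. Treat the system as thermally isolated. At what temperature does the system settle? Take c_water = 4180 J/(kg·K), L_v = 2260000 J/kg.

T_f ≈ 36.9 °C

Energy balance with sensible and latent terms:
latent heat released on condensation: 0.0121×2260000 = 27346
  condensed water 100 °C→T: 50.58(T − 100)
  water warms: 0.994×4180×(T − 29.6) = 4154.9(T − 29.6)
4205.5 T = 27346 + 5057.8 + 122986 = 155389
T ≈ 36.95 °C (< 100 °C, so full condensation is consistent).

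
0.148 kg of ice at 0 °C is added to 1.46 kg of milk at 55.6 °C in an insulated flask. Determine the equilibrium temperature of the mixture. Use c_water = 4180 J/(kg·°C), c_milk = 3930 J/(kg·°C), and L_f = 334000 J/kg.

Net heat exchanged in the isolated system is zero:
latent heat to melt: 0.148×334000 = 49432; warm the meltwater: 618.64 T; milk cools: 1.46×3930×(T − 55.6) = 5737.8(T − 55.6)
6356.4 T = 319022 − 49432 = 269590
T ≈ 42.41 °C. Since T > 0 °C, the all-ice-melts assumption holds.

T_f ≈ 42.4 °C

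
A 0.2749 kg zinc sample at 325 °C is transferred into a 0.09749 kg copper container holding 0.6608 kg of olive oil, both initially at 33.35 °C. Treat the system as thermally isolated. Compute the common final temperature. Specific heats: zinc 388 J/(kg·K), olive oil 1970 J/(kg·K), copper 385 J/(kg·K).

T_f ≈ 54.9 °C

Let T be the final temperature. ΣQ_i = 0:
0.2749×388×(T − 325) + 0.6608×1970×(T − 33.35) + 0.09749×385×(T − 33.35) = 0
106.66(T − 325) + 1301.8(T − 33.35) + 37.53(T − 33.35) = 0
1446 T = 79331
T ≈ 54.86 °C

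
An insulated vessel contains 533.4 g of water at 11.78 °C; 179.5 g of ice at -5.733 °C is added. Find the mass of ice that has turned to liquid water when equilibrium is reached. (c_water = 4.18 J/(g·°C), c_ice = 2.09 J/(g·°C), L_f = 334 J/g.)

Water can give up m c ΔT = 533.4·4.18·11.78 = 26265 J before reaching 0 °C.
Of that, 179.5·2.09·5.733 = 2150.8 J goes to bring the ice to 0 °C, leaving 24114 J.
To melt every bit of ice: 179.5·334 = 59953 J.
Since 24114 < 59953 J, not all the ice melts; equilibrium is at 0 °C.
m_melt = 24114 / L_f = 72.2 g.

m_melted ≈ 72.2 g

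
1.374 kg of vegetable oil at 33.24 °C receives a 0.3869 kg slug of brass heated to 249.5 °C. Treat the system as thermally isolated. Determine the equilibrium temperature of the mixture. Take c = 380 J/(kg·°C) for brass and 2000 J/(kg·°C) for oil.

T_f ≈ 44.2 °C

Let T be the final temperature. ΣQ_i = 0:
0.3869*380*(T − 249.5) + 1.374*2000*(T − 33.24) = 0
(147.02 + 2748) T = 147.02*249.5 + 2748*33.24
T ≈ 44.22 °C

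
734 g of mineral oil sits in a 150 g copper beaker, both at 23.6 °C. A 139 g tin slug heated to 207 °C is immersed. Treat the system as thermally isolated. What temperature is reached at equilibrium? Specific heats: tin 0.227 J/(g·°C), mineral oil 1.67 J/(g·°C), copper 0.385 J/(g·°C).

T_f ≈ 28.0 °C

Energy conservation, ΣQ = 0:
139×0.227×(T − 207) + 734×1.67×(T − 23.6) + 150×0.385×(T − 23.6) = 0
1315.1 T = 36823
T = 36823/1315.1 ≈ 28.00 °C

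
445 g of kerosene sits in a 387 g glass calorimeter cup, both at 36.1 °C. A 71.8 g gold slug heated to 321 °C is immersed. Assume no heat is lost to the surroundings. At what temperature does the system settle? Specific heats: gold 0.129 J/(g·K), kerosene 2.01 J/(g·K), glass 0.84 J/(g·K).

T_f ≈ 38.2 °C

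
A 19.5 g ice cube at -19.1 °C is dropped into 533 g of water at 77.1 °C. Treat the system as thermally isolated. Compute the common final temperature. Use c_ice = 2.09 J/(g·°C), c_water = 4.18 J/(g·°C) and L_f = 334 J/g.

Energy balance with sensible and latent terms:
warm ice to 0 °C: 19.5·2.09·(0 − (-19.1)) = 778.42
  latent heat to melt: 19.5·334 = 6513
  warm the meltwater: 81.51 T
  water cools: 533·4.18·(T − 77.1) = 2227.9(T − 77.1)
2309.4 T = 171774 − 7291.4 = 164483
T ≈ 71.22 °C — above 0 °C, consistent with complete melting.

T_f ≈ 71.2 °C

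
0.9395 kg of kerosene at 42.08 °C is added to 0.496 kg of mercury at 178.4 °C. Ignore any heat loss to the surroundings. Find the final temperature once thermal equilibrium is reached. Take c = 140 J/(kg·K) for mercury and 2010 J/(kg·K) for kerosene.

T_f ≈ 46.9 °C

With ΣQ=0 the equilibrium temperature is the m·c-weighted mean:
T_f = (69.44×178.4 + 1888.4×42.08) / (69.44 + 1888.4)
    = 91852 / 1957.8 ≈ 46.91 °C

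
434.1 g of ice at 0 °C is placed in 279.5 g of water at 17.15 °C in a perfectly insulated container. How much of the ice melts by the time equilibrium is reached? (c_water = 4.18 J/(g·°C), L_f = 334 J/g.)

Heat available from the water dropping to 0 °C: 279.5×4.18×17.15 = 20037 J.
Fully melting the ice requires m_ice L_f = 434.1×334 = 144989 J.
Since 20037 < 144989 J, not all the ice melts; equilibrium is at 0 °C.
m_melted×334 = 20037  ⇒  m_melted ≈ 59.99 g.

m_melted ≈ 60 g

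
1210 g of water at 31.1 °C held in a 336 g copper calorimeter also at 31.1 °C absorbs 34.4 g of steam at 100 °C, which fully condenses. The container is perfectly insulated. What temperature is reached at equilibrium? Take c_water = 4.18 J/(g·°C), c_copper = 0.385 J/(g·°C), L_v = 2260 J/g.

Energy balance with sensible and latent terms:
condense steam: −34.4·2260 = −77744; condensed water 100 °C→T: 143.79(T − 100); original water: 5057.8(T − 31.1); cup: 129.36(T − 31.1)
5331 T = 77744 + 14379 + 161321 = 253444
T ≈ 47.54 °C, under the boiling point, so the assumption holds.

T_f ≈ 47.5 °C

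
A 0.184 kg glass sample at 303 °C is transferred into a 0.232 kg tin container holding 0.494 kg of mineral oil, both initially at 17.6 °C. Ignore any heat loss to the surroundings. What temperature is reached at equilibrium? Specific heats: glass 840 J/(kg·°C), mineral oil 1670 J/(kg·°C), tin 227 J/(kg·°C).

Let T be the final temperature. ΣQ_i = 0:
0.184·840·(T − 303) + 0.494·1670·(T − 17.6) + 0.232·227·(T − 17.6) = 0
154.56(T − 303) + 824.98(T − 17.6) + 52.66(T − 17.6) = 0
(154.56 + 824.98 + 52.66) T = 154.56·303 + 824.98·17.6 + 52.66·17.6
T = 62278/1032.2 ≈ 60.34 °C

T_f ≈ 60.3 °C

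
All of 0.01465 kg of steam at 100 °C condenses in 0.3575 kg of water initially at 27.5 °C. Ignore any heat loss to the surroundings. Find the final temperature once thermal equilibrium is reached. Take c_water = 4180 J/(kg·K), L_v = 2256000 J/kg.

Sum of m c ΔT and latent-heat terms is zero:
latent heat released on condensation: 0.01465×2256000 = 33050; condensate cools 100→T: 0.01465×4180×(T − 100) = 61.24(T − 100); water warms: 0.3575×4180×(T − 27.5) = 1494.3(T − 27.5)
1555.6 T = 33050 + 6123.7 + 41095 = 80269
T ≈ 51.60 °C — below 100 °C, confirming all the steam condensed.

T_f ≈ 51.6 °C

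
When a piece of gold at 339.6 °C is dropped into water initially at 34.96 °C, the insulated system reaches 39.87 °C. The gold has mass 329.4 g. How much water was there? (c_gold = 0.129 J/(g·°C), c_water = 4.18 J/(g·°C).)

m ≈ 621 g

Energy conservation, ΣQ = 0:
329.4×0.129×(39.87 − 339.6) + m×4.18×(39.87 − 34.96) = 0
20.52 m = 12736
m = 12736/20.52 ≈ 620.6 g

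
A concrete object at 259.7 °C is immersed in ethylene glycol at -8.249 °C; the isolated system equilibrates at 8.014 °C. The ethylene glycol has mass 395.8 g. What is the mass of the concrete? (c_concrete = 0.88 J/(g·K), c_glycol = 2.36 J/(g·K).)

m ≈ 68.6 g

|Q_concrete| = |Q_glycol|:
m×0.88×(259.7 − 8.014) = 395.8×2.36×(8.014 − (-8.249))
221.48 m = 15191  ⇒  m ≈ 68.59 g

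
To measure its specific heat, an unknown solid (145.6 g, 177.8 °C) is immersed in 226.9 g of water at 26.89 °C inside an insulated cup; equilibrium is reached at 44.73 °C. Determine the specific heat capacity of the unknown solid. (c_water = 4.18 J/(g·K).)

Let T be the final temperature. ΣQ_i = 0:
145.6·c·(44.73 − 177.8) + 226.9·4.18·(44.73 − 26.89) = 0
-19375 c = -16920
c = -16920/-19375 ≈ 0.8733 J/(g·K)

c ≈ 0.873 J/(g·K)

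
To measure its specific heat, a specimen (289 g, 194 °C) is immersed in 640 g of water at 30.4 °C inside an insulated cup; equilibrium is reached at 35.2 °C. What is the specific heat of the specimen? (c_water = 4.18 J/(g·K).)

c ≈ 0.28 J/(g·K)

Heat lost by the specimen = heat gained by the water:
289·c·(194 − 35.2) = 640·4.18·(35.2 − 30.4)
45893 c = 12841  ⇒  c ≈ 0.2798 J/(g·K)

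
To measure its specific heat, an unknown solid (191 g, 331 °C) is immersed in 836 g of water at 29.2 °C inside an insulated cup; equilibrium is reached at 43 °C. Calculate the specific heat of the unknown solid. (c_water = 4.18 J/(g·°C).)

c ≈ 0.877 J/(g·°C)

Energy conservation, ΣQ = 0:
191·c·(43 − 331) + 836·4.18·(43 − 29.2) = 0
-55008 c = -48224
c = -48224/-55008 ≈ 0.8767 J/(g·°C)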